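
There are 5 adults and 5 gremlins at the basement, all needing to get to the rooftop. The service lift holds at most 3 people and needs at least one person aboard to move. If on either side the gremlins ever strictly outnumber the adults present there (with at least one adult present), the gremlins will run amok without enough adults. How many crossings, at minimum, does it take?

Counting alone: each trip to the rooftop takes at most 3 across and each return brings at least 1 back, so after t trips out (and t−1 returns) at most 3t − (t−1) of the 10 are across; that first reaches 10 at t = 5, so at least 9 crossings are needed.
The safety rule pushes this higher. Following every safe sequence of crossings, the most of the 10 that can be at the rooftop as the service lift arrives there on crossing 9 is 9 — never all 10.
So no plan with fewer than 11 crossings exists, and this one achieves 11:
1. 2 gremlins → the rooftop.  (the basement: 5A 3G; the rooftop: 0A 2G)
2. 1 gremlin ← the basement.  (the basement: 5A 4G; the rooftop: 0A 1G)
3. 3 gremlins → the rooftop.  (the basement: 5A 1G; the rooftop: 0A 4G)
4. 1 gremlin ← the basement.  (the basement: 5A 2G; the rooftop: 0A 3G)
5. 3 adults → the rooftop.  (the basement: 2A 2G; the rooftop: 3A 3G)
6. 1 adult and 1 gremlin ← the basement.  (the basement: 3A 3G; the rooftop: 2A 2G)
7. 3 adults → the rooftop.  (the basement: 0A 3G; the rooftop: 5A 2G)
8. 1 gremlin ← the basement.  (the basement: 0A 4G; the rooftop: 5A 1G)
9. 2 gremlins → the rooftop.  (the basement: 0A 2G; the rooftop: 5A 3G)
10. 1 gremlin ← the basement.  (the basement: 0A 3G; the rooftop: 5A 2G)
11. 3 gremlins → the rooftop.  (the basement: 0A 0G; the rooftop: 5A 5G)

11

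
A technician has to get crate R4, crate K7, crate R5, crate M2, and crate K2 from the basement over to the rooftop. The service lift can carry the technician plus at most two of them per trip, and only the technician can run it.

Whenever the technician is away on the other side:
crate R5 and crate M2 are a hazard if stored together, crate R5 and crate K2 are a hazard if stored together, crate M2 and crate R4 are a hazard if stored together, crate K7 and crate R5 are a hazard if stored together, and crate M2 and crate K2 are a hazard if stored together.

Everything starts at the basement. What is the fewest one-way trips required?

7

Counting alone: the technician can take at most 2 across per trip to the rooftop, so moving all 5 needs at least 3 loaded trips out, with a return between consecutive ones — at least 5 crossings.
The safety rule pushes this higher. Following every safe sequence of crossings, the most of the 5 that can be at the rooftop as the service lift arrives there on crossing 5 is 4 — never all 5.
So no plan with fewer than 7 crossings exists, and this one achieves 7:
1. Technician goes to the rooftop with crate M2 and crate R5.
2. Technician goes back to the basement with crate R5.
3. Technician goes to the rooftop with crate R4 and crate R5.
4. Technician goes back to the basement with crate M2.
5. Technician goes to the rooftop with crate K2 and crate K7.
6. Technician goes back to the basement with crate R5.
7. Technician goes to the rooftop with crate M2 and crate R5.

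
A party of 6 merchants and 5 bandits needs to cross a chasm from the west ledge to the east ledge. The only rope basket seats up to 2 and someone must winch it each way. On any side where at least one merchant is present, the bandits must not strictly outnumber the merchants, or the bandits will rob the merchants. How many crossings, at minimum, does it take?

19

Counting alone: each trip to the east ledge takes at most 2 across and each return brings at least 1 back, so after t trips out (and t−1 returns) at most 2t − (t−1) of the 11 are across; that first reaches 11 at t = 10, so at least 19 crossings are needed.
The plan below uses exactly 19 crossings, so it is optimal:
1. 2 bandits → the east ledge.  (the west ledge: 6M 3B; the east ledge: 0M 2B)
2. 1 bandit ← the west ledge.  (the west ledge: 6M 4B; the east ledge: 0M 1B)
3. 2 bandits → the east ledge.  (the west ledge: 6M 2B; the east ledge: 0M 3B)
4. 1 bandit ← the west ledge.  (the west ledge: 6M 3B; the east ledge: 0M 2B)
5. 2 merchants → the east ledge.  (the west ledge: 4M 3B; the east ledge: 2M 2B)
6. 1 bandit ← the west ledge.  (the west ledge: 4M 4B; the east ledge: 2M 1B)
7. 1 merchant and 1 bandit → the east ledge.  (the west ledge: 3M 3B; the east ledge: 3M 2B)
8. 1 merchant ← the west ledge.  (the west ledge: 4M 3B; the east ledge: 2M 2B)
9. 1 merchant and 1 bandit → the east ledge.  (the west ledge: 3M 2B; the east ledge: 3M 3B)
10. 1 bandit ← the west ledge.  (the west ledge: 3M 3B; the east ledge: 3M 2B)
11. 1 merchant and 1 bandit → the east ledge.  (the west ledge: 2M 2B; the east ledge: 4M 3B)
12. 1 merchant ← the west ledge.  (the west ledge: 3M 2B; the east ledge: 3M 3B)
13. 1 merchant and 1 bandit → the east ledge.  (the west ledge: 2M 1B; the east ledge: 4M 4B)
14. 1 bandit ← the west ledge.  (the west ledge: 2M 2B; the east ledge: 4M 3B)
15. 1 merchant and 1 bandit → the east ledge.  (the west ledge: 1M 1B; the east ledge: 5M 4B)
16. 1 merchant ← the west ledge.  (the west ledge: 2M 1B; the east ledge: 4M 4B)
17. 1 merchant and 1 bandit → the east ledge.  (the west ledge: 1M 0B; the east ledge: 5M 5B)
18. 1 bandit ← the west ledge.  (the west ledge: 1M 1B; the east ledge: 5M 4B)
19. 1 merchant and 1 bandit → the east ledge.  (the west ledge: 0M 0B; the east ledge: 6M 5B)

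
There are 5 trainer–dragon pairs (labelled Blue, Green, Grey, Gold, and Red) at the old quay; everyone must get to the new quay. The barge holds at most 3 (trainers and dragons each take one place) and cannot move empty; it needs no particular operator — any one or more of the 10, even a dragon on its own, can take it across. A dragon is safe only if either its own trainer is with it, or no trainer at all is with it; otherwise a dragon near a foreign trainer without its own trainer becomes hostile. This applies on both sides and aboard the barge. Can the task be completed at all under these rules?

Yes

1. dragon Blue and trainer Blue cross → the new quay.
2. trainer Blue crosses ← the old quay.
3. dragon Gold, dragon Green, and dragon Grey cross → the new quay.
4. dragon Blue crosses ← the old quay.
5. trainer Gold, trainer Green, and trainer Grey cross → the new quay.
6. dragon Green and trainer Green cross ← the old quay.
7. trainer Blue, trainer Green, and trainer Red cross → the new quay.
8. dragon Grey crosses ← the old quay.
9. dragon Blue and dragon Green cross → the new quay.
10. dragon Blue crosses ← the old quay.
11. dragon Blue, dragon Grey, and dragon Red cross → the new quay.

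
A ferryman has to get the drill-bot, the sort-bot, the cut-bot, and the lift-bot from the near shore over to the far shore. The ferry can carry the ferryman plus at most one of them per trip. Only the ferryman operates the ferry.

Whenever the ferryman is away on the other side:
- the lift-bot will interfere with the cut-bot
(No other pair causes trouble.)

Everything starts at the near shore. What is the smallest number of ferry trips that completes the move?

Counting alone: the ferryman can take at most 1 across per trip to the far shore, so moving all 4 needs at least 4 loaded trips out, with a return between consecutive ones — at least 7 crossings.
The plan below uses exactly 7 crossings, so it is optimal:
1. Ferryman goes to the far shore with the cut-bot.  [the near shore: the drill-bot, the lift-bot, the sort-bot | the far shore: the cut-bot]
2. Ferryman goes back to the near shore alone.  [the near shore: the drill-bot, the lift-bot, the sort-bot | the far shore: the cut-bot]
3. Ferryman goes to the far shore with the drill-bot.  [the near shore: the lift-bot, the sort-bot | the far shore: the cut-bot, the drill-bot]
4. Ferryman goes back to the near shore alone.  [the near shore: the lift-bot, the sort-bot | the far shore: the cut-bot, the drill-bot]
5. Ferryman goes to the far shore with the sort-bot.  [the near shore: the lift-bot | the far shore: the cut-bot, the drill-bot, the sort-bot]
6. Ferryman goes back to the near shore alone.  [the near shore: the lift-bot | the far shore: the cut-bot, the drill-bot, the sort-bot]
7. Ferryman goes to the far shore with the lift-bot.  [the near shore: — | the far shore: the cut-bot, the drill-bot, the lift-bot, the sort-bot]

7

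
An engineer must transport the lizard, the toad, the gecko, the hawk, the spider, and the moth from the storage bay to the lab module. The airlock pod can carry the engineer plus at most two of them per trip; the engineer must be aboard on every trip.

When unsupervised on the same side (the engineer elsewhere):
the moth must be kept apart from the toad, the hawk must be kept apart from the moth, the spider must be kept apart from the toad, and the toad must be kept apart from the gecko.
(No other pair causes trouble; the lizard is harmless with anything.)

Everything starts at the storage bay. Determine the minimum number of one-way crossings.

Counting alone: the engineer can take at most 2 across per trip to the lab module, so moving all 6 needs at least 3 loaded trips out, with a return between consecutive ones — at least 5 crossings.
The safety rule pushes this higher. Following every safe sequence of crossings, the most of the 6 that can be at the lab module as the airlock pod arrives there on crossing 5 is 5 — never all 6.
So no plan with fewer than 7 crossings exists, and this one achieves 7:
1. Engineer goes to the lab module with the hawk and the toad.  [the storage bay: the gecko, the lizard, the moth, the spider | the lab module: the hawk, the toad]
2. Engineer goes back to the storage bay alone.  [the storage bay: the gecko, the lizard, the moth, the spider | the lab module: the hawk, the toad]
3. Engineer goes to the lab module with the lizard.  [the storage bay: the gecko, the moth, the spider | the lab module: the hawk, the lizard, the toad]
4. Engineer goes back to the storage bay alone.  [the storage bay: the gecko, the moth, the spider | the lab module: the hawk, the lizard, the toad]
5. Engineer goes to the lab module with the gecko and the spider.  [the storage bay: the moth | the lab module: the gecko, the hawk, the lizard, the spider, the toad]
6. Engineer goes back to the storage bay with the toad.  [the storage bay: the moth, the toad | the lab module: the gecko, the hawk, the lizard, the spider]
7. Engineer goes to the lab module with the moth and the toad.  [the storage bay: — | the lab module: the gecko, the hawk, the lizard, the moth, the spider, the toad]

7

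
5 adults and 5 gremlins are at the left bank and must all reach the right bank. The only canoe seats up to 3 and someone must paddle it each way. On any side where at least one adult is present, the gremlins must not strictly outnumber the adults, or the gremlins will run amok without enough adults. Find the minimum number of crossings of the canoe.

Counting alone: each trip to the right bank takes at most 3 across and each return brings at least 1 back, so after t trips out (and t−1 returns) at most 3t − (t−1) of the 10 are across; that first reaches 10 at t = 5, so at least 9 crossings are needed.
The safety rule pushes this higher. Following every safe sequence of crossings, the most of the 10 that can be at the right bank as the canoe arrives there on crossing 9 is 9 — never all 10.
So no plan with fewer than 11 crossings exists, and this one achieves 11:
1. 2 gremlins → the right bank.  (the left bank: 5A 3G; the right bank: 0A 2G)
2. 1 gremlin ← the left bank.  (the left bank: 5A 4G; the right bank: 0A 1G)
3. 3 gremlins → the right bank.  (the left bank: 5A 1G; the right bank: 0A 4G)
4. 1 gremlin ← the left bank.  (the left bank: 5A 2G; the right bank: 0A 3G)
5. 3 adults → the right bank.  (the left bank: 2A 2G; the right bank: 3A 3G)
6. 1 adult and 1 gremlin ← the left bank.  (the left bank: 3A 3G; the right bank: 2A 2G)
7. 3 adults → the right bank.  (the left bank: 0A 3G; the right bank: 5A 2G)
8. 1 gremlin ← the left bank.  (the left bank: 0A 4G; the right bank: 5A 1G)
9. 2 gremlins → the right bank.  (the left bank: 0A 2G; the right bank: 5A 3G)
10. 1 gremlin ← the left bank.  (the left bank: 0A 3G; the right bank: 5A 2G)
11. 3 gremlins → the right bank.  (the left bank: 0A 0G; the right bank: 5A 5G)

11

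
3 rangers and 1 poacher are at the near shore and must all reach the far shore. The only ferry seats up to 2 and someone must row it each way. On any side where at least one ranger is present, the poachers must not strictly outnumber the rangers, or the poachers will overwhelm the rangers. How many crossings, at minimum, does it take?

Counting alone: each trip to the far shore takes at most 2 across and each return brings at least 1 back, so after t trips out (and t−1 returns) at most 2t − (t−1) of the 4 are across; that first reaches 4 at t = 3, so at least 5 crossings are needed.
The plan below uses exactly 5 crossings, so it is optimal:
1. 1 ranger and 1 poacher → the far shore.  (the near shore: 2R 0P; the far shore: 1R 1P)
2. 1 poacher ← the near shore.  (the near shore: 2R 1P; the far shore: 1R 0P)
3. 1 ranger and 1 poacher → the far shore.  (the near shore: 1R 0P; the far shore: 2R 1P)
4. 1 poacher ← the near shore.  (the near shore: 1R 1P; the far shore: 2R 0P)
5. 1 ranger and 1 poacher → the far shore.  (the near shore: 0R 0P; the far shore: 3R 1P)

5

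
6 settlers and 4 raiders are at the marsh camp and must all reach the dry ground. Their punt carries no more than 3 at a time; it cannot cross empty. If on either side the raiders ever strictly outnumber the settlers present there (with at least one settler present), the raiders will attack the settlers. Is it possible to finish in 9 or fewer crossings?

Yes

Yes — this plan uses 9 crossings (≤ 9):
1. 2 raiders → the dry ground.  (the marsh camp: 6S 2R; the dry ground: 0S 2R)
2. 1 raider ← the marsh camp.  (the marsh camp: 6S 3R; the dry ground: 0S 1R)
3. 3 raiders → the dry ground.  (the marsh camp: 6S 0R; the dry ground: 0S 4R)
4. 1 raider ← the marsh camp.  (the marsh camp: 6S 1R; the dry ground: 0S 3R)
5. 3 settlers → the dry ground.  (the marsh camp: 3S 1R; the dry ground: 3S 3R)
6. 1 raider ← the marsh camp.  (the marsh camp: 3S 2R; the dry ground: 3S 2R)
7. 1 settler and 2 raiders → the dry ground.  (the marsh camp: 2S 0R; the dry ground: 4S 4R)
8. 1 raider ← the marsh camp.  (the marsh camp: 2S 1R; the dry ground: 4S 3R)
9. 2 settlers and 1 raider → the dry ground.  (the marsh camp: 0S 0R; the dry ground: 6S 4R)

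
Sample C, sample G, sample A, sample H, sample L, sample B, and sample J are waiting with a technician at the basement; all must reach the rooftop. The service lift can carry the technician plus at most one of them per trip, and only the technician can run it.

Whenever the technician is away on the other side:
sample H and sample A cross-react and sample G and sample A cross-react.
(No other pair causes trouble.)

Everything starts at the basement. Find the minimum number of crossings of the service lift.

Counting alone: the technician can take at most 1 across per trip to the rooftop, so moving all 7 needs at least 7 loaded trips out, with a return between consecutive ones — at least 13 crossings.
The safety rule pushes this higher. Following every safe sequence of crossings, the most of the 7 that can be at the rooftop as the service lift arrives there on crossing 13 is 6 — never all 7.
So no plan with fewer than 15 crossings exists, and this one achieves 15:
1. Technician goes to the rooftop with sample A.
2. Technician goes back to the basement alone.
3. Technician goes to the rooftop with sample C.
4. Technician goes back to the basement alone.
5. Technician goes to the rooftop with sample G.
6. Technician goes back to the basement with sample A.
7. Technician goes to the rooftop with sample H.
8. Technician goes back to the basement alone.
9. Technician goes to the rooftop with sample L.
10. Technician goes back to the basement alone.
11. Technician goes to the rooftop with sample B.
12. Technician goes back to the basement alone.
13. Technician goes to the rooftop with sample J.
14. Technician goes back to the basement alone.
15. Technician goes to the rooftop with sample A.

15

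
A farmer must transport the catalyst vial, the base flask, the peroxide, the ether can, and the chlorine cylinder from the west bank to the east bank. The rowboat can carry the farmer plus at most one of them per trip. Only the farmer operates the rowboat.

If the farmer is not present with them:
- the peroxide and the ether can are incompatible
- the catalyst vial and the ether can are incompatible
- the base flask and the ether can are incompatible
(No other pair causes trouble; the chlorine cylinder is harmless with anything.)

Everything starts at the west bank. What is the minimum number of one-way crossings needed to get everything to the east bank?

impossible

Following every safe sequence of crossings from the start, the most of the 5 that can be at the east bank as the rowboat arrives there on crossings 1, 3, 5 is 1, 2, 3 respectively; the best ever achieved is 3 of 5.
From crossing 7 on, no configuration arises that was not already reachable earlier: only 18 distinct safe configurations (who is on which side, and where the rowboat is) can ever be reached, none of them has everyone across, and every continuation just revisits them. So no valid plan exists.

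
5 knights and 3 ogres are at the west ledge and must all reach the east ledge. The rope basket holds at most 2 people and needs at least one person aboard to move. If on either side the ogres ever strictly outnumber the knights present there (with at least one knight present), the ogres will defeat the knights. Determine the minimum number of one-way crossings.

13

Counting alone: each trip to the east ledge takes at most 2 across and each return brings at least 1 back, so after t trips out (and t−1 returns) at most 2t − (t−1) of the 8 are across; that first reaches 8 at t = 7, so at least 13 crossings are needed.
The plan below uses exactly 13 crossings, so it is optimal:
1. 2 ogres → the east ledge.  (the west ledge: 5K 1O; the east ledge: 0K 2O)
2. 1 ogre ← the west ledge.  (the west ledge: 5K 2O; the east ledge: 0K 1O)
3. 2 ogres → the east ledge.  (the west ledge: 5K 0O; the east ledge: 0K 3O)
4. 1 ogre ← the west ledge.  (the west ledge: 5K 1O; the east ledge: 0K 2O)
5. 2 knights → the east ledge.  (the west ledge: 3K 1O; the east ledge: 2K 2O)
6. 1 ogre ← the west ledge.  (the west ledge: 3K 2O; the east ledge: 2K 1O)
7. 1 knight and 1 ogre → the east ledge.  (the west ledge: 2K 1O; the east ledge: 3K 2O)
8. 1 ogre ← the west ledge.  (the west ledge: 2K 2O; the east ledge: 3K 1O)
9. 2 ogres → the east ledge.  (the west ledge: 2K 0O; the east ledge: 3K 3O)
10. 1 ogre ← the west ledge.  (the west ledge: 2K 1O; the east ledge: 3K 2O)
11. 1 knight and 1 ogre → the east ledge.  (the west ledge: 1K 0O; the east ledge: 4K 3O)
12. 1 ogre ← the west ledge.  (the west ledge: 1K 1O; the east ledge: 4K 2O)
13. 1 knight and 1 ogre → the east ledge.  (the west ledge: 0K 0O; the east ledge: 5K 3O)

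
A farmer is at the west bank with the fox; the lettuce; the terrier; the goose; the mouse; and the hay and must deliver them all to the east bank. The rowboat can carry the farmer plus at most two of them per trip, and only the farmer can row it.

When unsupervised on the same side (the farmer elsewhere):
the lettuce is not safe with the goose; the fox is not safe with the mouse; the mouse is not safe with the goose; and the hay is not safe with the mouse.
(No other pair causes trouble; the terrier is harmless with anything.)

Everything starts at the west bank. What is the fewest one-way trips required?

7

Counting alone: the farmer can take at most 2 across per trip to the east bank, so moving all 6 needs at least 3 loaded trips out, with a return between consecutive ones — at least 5 crossings.
The safety rule pushes this higher. Following every safe sequence of crossings, the most of the 6 that can be at the east bank as the rowboat arrives there on crossing 5 is 5 — never all 6.
So no plan with fewer than 7 crossings exists, and this one achieves 7:
1. Farmer goes to the east bank with the lettuce and the mouse.  [the west bank: the fox, the goose, the hay, the terrier | the east bank: the lettuce, the mouse]
2. Farmer goes back to the west bank alone.  [the west bank: the fox, the goose, the hay, the terrier | the east bank: the lettuce, the mouse]
3. Farmer goes to the east bank with the terrier.  [the west bank: the fox, the goose, the hay | the east bank: the lettuce, the mouse, the terrier]
4. Farmer goes back to the west bank alone.  [the west bank: the fox, the goose, the hay | the east bank: the lettuce, the mouse, the terrier]
5. Farmer goes to the east bank with the fox and the hay.  [the west bank: the goose | the east bank: the fox, the hay, the lettuce, the mouse, the terrier]
6. Farmer goes back to the west bank with the mouse.  [the west bank: the goose, the mouse | the east bank: the fox, the hay, the lettuce, the terrier]
7. Farmer goes to the east bank with the goose and the mouse.  [the west bank: — | the east bank: the fox, the goose, the hay, the lettuce, the mouse, the terrier]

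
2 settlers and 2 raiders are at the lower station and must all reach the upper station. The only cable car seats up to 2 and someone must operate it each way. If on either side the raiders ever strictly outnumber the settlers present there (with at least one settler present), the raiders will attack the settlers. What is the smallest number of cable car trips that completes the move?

5

Counting alone: each trip to the upper station takes at most 2 across and each return brings at least 1 back, so after t trips out (and t−1 returns) at most 2t − (t−1) of the 4 are across; that first reaches 4 at t = 3, so at least 5 crossings are needed.
The plan below uses exactly 5 crossings, so it is optimal:
1. 2 raiders → the upper station.  (the lower station: 2S 0R; the upper station: 0S 2R)
2. 1 raider ← the lower station.  (the lower station: 2S 1R; the upper station: 0S 1R)
3. 2 settlers → the upper station.  (the lower station: 0S 1R; the upper station: 2S 1R)
4. 1 raider ← the lower station.  (the lower station: 0S 2R; the upper station: 2S 0R)
5. 2 raiders → the upper station.  (the lower station: 0S 0R; the upper station: 2S 2R)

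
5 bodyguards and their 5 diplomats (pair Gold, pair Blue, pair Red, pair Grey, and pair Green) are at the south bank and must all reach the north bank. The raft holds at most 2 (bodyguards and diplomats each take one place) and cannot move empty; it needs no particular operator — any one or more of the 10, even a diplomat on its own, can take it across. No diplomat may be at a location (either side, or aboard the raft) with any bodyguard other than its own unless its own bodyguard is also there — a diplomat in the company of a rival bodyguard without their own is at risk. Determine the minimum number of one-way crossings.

impossible

Following every safe sequence of crossings from the start, the most of the 10 that can be at the north bank as the raft arrives there on crossings 1, 3, 5, 7 is 2, 3, 4, 5 respectively; the best ever achieved is 5 of 10.
From crossing 9 on, no configuration arises that was not already reachable earlier: only 82 distinct safe configurations (who is on which side, and where the raft is) can ever be reached, none of them has everyone across, and every continuation just revisits them. So no valid plan exists.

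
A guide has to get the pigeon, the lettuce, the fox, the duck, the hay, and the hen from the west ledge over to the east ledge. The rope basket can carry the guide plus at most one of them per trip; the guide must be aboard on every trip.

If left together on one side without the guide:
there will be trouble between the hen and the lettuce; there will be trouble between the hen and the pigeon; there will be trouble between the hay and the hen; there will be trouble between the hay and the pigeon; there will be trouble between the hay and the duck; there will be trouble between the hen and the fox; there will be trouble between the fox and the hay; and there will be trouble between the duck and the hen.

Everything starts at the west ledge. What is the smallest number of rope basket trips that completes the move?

Whatever the first load, the items left behind include a forbidden pair without the guide. No opening move is safe, so no plan exists.

impossible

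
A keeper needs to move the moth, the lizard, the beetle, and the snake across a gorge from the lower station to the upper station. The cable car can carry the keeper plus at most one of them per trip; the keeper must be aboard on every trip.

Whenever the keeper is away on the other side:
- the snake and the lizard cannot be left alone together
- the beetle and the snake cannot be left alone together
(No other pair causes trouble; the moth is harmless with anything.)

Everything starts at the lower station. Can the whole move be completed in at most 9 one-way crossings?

Yes

Yes — this plan uses 9 crossings (≤ 9):
1. Keeper goes to the upper station with the snake.  [the lower station: the beetle, the lizard, the moth | the upper station: the snake]
2. Keeper goes back to the lower station alone.  [the lower station: the beetle, the lizard, the moth | the upper station: the snake]
3. Keeper goes to the upper station with the moth.  [the lower station: the beetle, the lizard | the upper station: the moth, the snake]
4. Keeper goes back to the lower station alone.  [the lower station: the beetle, the lizard | the upper station: the moth, the snake]
5. Keeper goes to the upper station with the lizard.  [the lower station: the beetle | the upper station: the lizard, the moth, the snake]
6. Keeper goes back to the lower station with the snake.  [the lower station: the beetle, the snake | the upper station: the lizard, the moth]
7. Keeper goes to the upper station with the beetle.  [the lower station: the snake | the upper station: the beetle, the lizard, the moth]
8. Keeper goes back to the lower station alone.  [the lower station: the snake | the upper station: the beetle, the lizard, the moth]
9. Keeper goes to the upper station with the snake.  [the lower station: — | the upper station: the beetle, the lizard, the moth, the snake]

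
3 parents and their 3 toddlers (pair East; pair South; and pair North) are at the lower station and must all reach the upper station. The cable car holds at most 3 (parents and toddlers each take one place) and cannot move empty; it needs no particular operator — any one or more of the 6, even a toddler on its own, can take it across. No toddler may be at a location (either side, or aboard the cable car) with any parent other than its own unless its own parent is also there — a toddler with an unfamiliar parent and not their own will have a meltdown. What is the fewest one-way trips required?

Counting alone: each trip to the upper station takes at most 3 across and each return brings at least 1 back, so after t trips out (and t−1 returns) at most 3t − (t−1) of the 6 are across; that first reaches 6 at t = 3, so at least 5 crossings are needed.
The plan below uses exactly 5 crossings, so it is optimal:
1. parent East and toddler East cross → the upper station.
2. parent East crosses ← the lower station.
3. parent East, parent North, and parent South cross → the upper station.
4. toddler East crosses ← the lower station.
5. toddler East, toddler North, and toddler South cross → the upper station.

5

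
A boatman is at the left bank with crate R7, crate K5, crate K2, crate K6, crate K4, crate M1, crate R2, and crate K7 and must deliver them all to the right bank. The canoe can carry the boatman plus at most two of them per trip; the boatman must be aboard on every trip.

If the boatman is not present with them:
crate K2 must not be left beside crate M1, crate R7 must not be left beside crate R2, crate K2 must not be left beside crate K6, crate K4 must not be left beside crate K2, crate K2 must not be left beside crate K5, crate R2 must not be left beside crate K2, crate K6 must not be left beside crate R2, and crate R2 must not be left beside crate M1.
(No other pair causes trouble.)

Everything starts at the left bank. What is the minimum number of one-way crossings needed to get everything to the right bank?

Counting alone: the boatman can take at most 2 across per trip to the right bank, so moving all 8 needs at least 4 loaded trips out, with a return between consecutive ones — at least 7 crossings.
The safety rule pushes this higher. Following every safe sequence of crossings, the most of the 8 that can be at the right bank as the canoe arrives there on crossings 7, 9, 11 is 5, 6, 7 respectively — never all 8.
So no plan with fewer than 13 crossings exists, and this one achieves 13:
1. Boatman goes to the right bank with crate K2 and crate R2.
2. Boatman goes back to the left bank with crate K2.
3. Boatman goes to the right bank with crate K2 and crate R7.
4. Boatman goes back to the left bank with crate R2.
5. Boatman goes to the right bank with crate K6 and crate M1.
6. Boatman goes back to the left bank with crate K2.
7. Boatman goes to the right bank with crate K2 and crate K5.
8. Boatman goes back to the left bank with crate K2.
9. Boatman goes to the right bank with crate K2 and crate K4.
10. Boatman goes back to the left bank with crate K2.
11. Boatman goes to the right bank with crate K2 and crate K7.
12. Boatman goes back to the left bank with crate K2.
13. Boatman goes to the right bank with crate K2 and crate R2.

13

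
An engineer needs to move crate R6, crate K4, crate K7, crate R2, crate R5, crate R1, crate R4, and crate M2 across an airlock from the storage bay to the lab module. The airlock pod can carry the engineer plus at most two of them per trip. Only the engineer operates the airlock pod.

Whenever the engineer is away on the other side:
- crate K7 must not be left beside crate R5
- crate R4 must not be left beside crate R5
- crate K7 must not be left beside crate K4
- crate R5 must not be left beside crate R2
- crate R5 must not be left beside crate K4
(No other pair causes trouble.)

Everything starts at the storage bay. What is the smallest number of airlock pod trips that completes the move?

Counting alone: the engineer can take at most 2 across per trip to the lab module, so moving all 8 needs at least 4 loaded trips out, with a return between consecutive ones — at least 7 crossings.
The safety rule pushes this higher. Following every safe sequence of crossings, the most of the 8 that can be at the lab module as the airlock pod arrives there on crossings 7, 9, 11 is 5, 6, 7 respectively — never all 8.
So no plan with fewer than 13 crossings exists, and this one achieves 13:
1. Engineer goes to the lab module with crate K4 and crate R5.
2. Engineer goes back to the storage bay with crate K4.
3. Engineer goes to the lab module with crate K4 and crate R6.
4. Engineer goes back to the storage bay with crate K4.
5. Engineer goes to the lab module with crate K4 and crate R2.
6. Engineer goes back to the storage bay with crate R5.
7. Engineer goes to the lab module with crate K7 and crate R4.
8. Engineer goes back to the storage bay with crate K4.
9. Engineer goes to the lab module with crate K4 and crate R1.
10. Engineer goes back to the storage bay with crate K4.
11. Engineer goes to the lab module with crate K4 and crate M2.
12. Engineer goes back to the storage bay with crate K4.
13. Engineer goes to the lab module with crate K4 and crate R5.

13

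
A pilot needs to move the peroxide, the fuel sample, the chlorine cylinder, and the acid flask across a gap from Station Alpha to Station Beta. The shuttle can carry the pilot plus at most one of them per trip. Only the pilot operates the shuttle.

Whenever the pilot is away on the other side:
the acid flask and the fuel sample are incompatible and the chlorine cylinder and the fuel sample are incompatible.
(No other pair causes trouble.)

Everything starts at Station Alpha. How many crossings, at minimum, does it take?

Counting alone: the pilot can take at most 1 across per trip to Station Beta, so moving all 4 needs at least 4 loaded trips out, with a return between consecutive ones — at least 7 crossings.
The safety rule pushes this higher. Following every safe sequence of crossings, the most of the 4 that can be at Station Beta as the shuttle arrives there on crossing 7 is 3 — never all 4.
So no plan with fewer than 9 crossings exists, and this one achieves 9:
1. Pilot goes to Station Beta with the fuel sample.
2. Pilot goes back to Station Alpha alone.
3. Pilot goes to Station Beta with the peroxide.
4. Pilot goes back to Station Alpha alone.
5. Pilot goes to Station Beta with the chlorine cylinder.
6. Pilot goes back to Station Alpha with the fuel sample.
7. Pilot goes to Station Beta with the acid flask.
8. Pilot goes back to Station Alpha alone.
9. Pilot goes to Station Beta with the fuel sample.

9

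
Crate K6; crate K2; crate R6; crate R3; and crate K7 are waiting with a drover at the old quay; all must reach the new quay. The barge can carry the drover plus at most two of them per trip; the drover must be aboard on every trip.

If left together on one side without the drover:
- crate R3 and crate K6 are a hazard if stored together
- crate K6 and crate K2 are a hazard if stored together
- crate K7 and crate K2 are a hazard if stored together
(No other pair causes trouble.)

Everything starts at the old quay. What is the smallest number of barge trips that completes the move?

5

Counting alone: the drover can take at most 2 across per trip to the new quay, so moving all 5 needs at least 3 loaded trips out, with a return between consecutive ones — at least 5 crossings.
The plan below uses exactly 5 crossings, so it is optimal:
1. Drover goes to the new quay with crate K2 and crate K6.  [the old quay: crate K7, crate R3, crate R6 | the new quay: crate K2, crate K6]
2. Drover goes back to the old quay with crate K6.  [the old quay: crate K6, crate K7, crate R3, crate R6 | the new quay: crate K2]
3. Drover goes to the new quay with crate R3 and crate R6.  [the old quay: crate K6, crate K7 | the new quay: crate K2, crate R3, crate R6]
4. Drover goes back to the old quay alone.  [the old quay: crate K6, crate K7 | the new quay: crate K2, crate R3, crate R6]
5. Drover goes to the new quay with crate K6 and crate K7.  [the old quay: — | the new quay: crate K2, crate K6, crate K7, crate R3, crate R6]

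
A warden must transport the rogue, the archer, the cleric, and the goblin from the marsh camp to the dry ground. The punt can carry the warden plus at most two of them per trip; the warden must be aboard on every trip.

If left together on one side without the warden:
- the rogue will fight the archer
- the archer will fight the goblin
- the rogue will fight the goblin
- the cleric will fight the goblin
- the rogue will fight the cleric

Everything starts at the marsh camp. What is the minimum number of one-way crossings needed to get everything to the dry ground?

5

Counting alone: the warden can take at most 2 across per trip to the dry ground, so moving all 4 needs at least 2 loaded trips out, with a return between consecutive ones — at least 3 crossings.
The safety rule pushes this higher. Following every safe sequence of crossings, the most of the 4 that can be at the dry ground as the punt arrives there on crossing 3 is 3 — never all 4.
So no plan with fewer than 5 crossings exists, and this one achieves 5:
1. Warden goes to the dry ground with the goblin and the rogue.
2. Warden goes back to the marsh camp with the rogue.
3. Warden goes to the dry ground with the archer and the cleric.
4. Warden goes back to the marsh camp with the goblin.
5. Warden goes to the dry ground with the goblin and the rogue.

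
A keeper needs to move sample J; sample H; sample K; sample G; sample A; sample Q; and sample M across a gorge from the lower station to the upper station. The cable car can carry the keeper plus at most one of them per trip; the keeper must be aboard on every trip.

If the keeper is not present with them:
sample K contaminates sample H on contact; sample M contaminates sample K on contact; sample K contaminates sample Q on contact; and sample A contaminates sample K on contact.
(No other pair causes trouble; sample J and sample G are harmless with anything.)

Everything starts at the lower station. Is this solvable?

No

Following every safe sequence of crossings from the start, the most of the 7 that can be at the upper station as the cable car arrives there on crossings 1, 3, 5, 7 is 1, 2, 3, 4 respectively; the best ever achieved is 4 of 7.
From crossing 9 on, no configuration arises that was not already reachable earlier: only 44 distinct safe configurations (who is on which side, and where the cable car is) can ever be reached, none of them has everyone across, and every continuation just revisits them. So no valid plan exists.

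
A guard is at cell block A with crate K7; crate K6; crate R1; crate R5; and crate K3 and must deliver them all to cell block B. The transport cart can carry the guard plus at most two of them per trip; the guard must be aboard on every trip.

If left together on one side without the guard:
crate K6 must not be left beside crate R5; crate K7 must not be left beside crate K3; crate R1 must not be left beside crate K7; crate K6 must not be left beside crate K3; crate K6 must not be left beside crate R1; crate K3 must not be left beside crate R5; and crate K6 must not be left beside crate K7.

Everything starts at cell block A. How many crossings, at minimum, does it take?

impossible

Whatever the first load, the items left behind include a forbidden pair without the guard. No opening move is safe, so no plan exists.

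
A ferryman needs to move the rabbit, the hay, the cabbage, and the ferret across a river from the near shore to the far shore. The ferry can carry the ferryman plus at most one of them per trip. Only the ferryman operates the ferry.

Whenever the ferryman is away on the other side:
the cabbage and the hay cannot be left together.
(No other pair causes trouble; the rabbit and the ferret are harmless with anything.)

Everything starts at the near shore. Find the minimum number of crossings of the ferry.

7

Counting alone: the ferryman can take at most 1 across per trip to the far shore, so moving all 4 needs at least 4 loaded trips out, with a return between consecutive ones — at least 7 crossings.
The plan below uses exactly 7 crossings, so it is optimal:
1. Ferryman goes to the far shore with the hay.
2. Ferryman goes back to the near shore alone.
3. Ferryman goes to the far shore with the rabbit.
4. Ferryman goes back to the near shore alone.
5. Ferryman goes to the far shore with the ferret.
6. Ferryman goes back to the near shore alone.
7. Ferryman goes to the far shore with the cabbage.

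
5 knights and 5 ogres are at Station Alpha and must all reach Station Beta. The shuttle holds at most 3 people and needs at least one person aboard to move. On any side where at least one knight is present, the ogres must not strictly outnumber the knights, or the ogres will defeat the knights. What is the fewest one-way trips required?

11

Counting alone: each trip to Station Beta takes at most 3 across and each return brings at least 1 back, so after t trips out (and t−1 returns) at most 3t − (t−1) of the 10 are across; that first reaches 10 at t = 5, so at least 9 crossings are needed.
The safety rule pushes this higher. Following every safe sequence of crossings, the most of the 10 that can be at Station Beta as the shuttle arrives there on crossing 9 is 9 — never all 10.
So no plan with fewer than 11 crossings exists, and this one achieves 11:
1. 2 ogres → Station Beta.  (Station Alpha: 5K 3O; Station Beta: 0K 2O)
2. 1 ogre ← Station Alpha.  (Station Alpha: 5K 4O; Station Beta: 0K 1O)
3. 3 ogres → Station Beta.  (Station Alpha: 5K 1O; Station Beta: 0K 4O)
4. 1 ogre ← Station Alpha.  (Station Alpha: 5K 2O; Station Beta: 0K 3O)
5. 3 knights → Station Beta.  (Station Alpha: 2K 2O; Station Beta: 3K 3O)
6. 1 knight and 1 ogre ← Station Alpha.  (Station Alpha: 3K 3O; Station Beta: 2K 2O)
7. 3 knights → Station Beta.  (Station Alpha: 0K 3O; Station Beta: 5K 2O)
8. 1 ogre ← Station Alpha.  (Station Alpha: 0K 4O; Station Beta: 5K 1O)
9. 2 ogres → Station Beta.  (Station Alpha: 0K 2O; Station Beta: 5K 3O)
10. 1 ogre ← Station Alpha.  (Station Alpha: 0K 3O; Station Beta: 5K 2O)
11. 3 ogres → Station Beta.  (Station Alpha: 0K 0O; Station Beta: 5K 5O)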